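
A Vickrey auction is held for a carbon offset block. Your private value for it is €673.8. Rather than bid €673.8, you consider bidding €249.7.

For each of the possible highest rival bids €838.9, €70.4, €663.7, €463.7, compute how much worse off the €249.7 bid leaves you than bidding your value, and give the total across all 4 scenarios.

The deviation costs you only when the competing bid falls strictly between €249.7 and €673.8; elsewhere both bids give the same outcome.
€838.9: outcomes coincide → loss €0.
€70.4: outcomes coincide → loss €0.
€663.7: truthful payoff €10.1, deviation payoff €0 → loss €10.1.
€463.7: truthful payoff €210.1, deviation payoff €0 → loss €210.1.
Total loss = €10.1 + €210.1 = €220.2.
Because the price is fixed by the runner-up's bid, deviating from your value can only change a good outcome into a bad one — never the reverse.

€220.2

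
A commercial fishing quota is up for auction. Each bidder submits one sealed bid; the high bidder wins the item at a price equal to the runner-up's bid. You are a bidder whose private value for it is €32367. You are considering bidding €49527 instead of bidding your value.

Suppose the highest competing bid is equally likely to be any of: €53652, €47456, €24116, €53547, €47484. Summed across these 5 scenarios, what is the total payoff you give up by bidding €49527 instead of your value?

€30206

The deviation costs you only when the competing bid falls strictly between €32367 and €49527; elsewhere both bids give the same outcome.
€53652: outcomes coincide → loss €0.
€47456: truthful payoff €0, deviation payoff −€15089 → loss €15089.
€24116: outcomes coincide → loss €0.
€53547: outcomes coincide → loss €0.
€47484: truthful payoff €0, deviation payoff −€15117 → loss €15117.
Total loss = €15089 + €15117 = €30206.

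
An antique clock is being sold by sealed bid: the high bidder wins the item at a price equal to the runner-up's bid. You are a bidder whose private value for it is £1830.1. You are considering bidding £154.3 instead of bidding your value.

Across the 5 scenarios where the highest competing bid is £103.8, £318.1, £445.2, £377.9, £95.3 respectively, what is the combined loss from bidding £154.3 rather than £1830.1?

The deviation costs you only when the competing bid falls strictly between £154.3 and £1830.1; elsewhere both bids give the same outcome.
£103.8: outcomes coincide → loss £0.
£318.1: truthful payoff £1512, deviation payoff £0 → loss £1512.
£445.2: truthful payoff £1384.9, deviation payoff £0 → loss £1384.9.
£377.9: truthful payoff £1452.2, deviation payoff £0 → loss £1452.2.
£95.3: outcomes coincide → loss £0.
Total loss = £1512 + £1384.9 + £1452.2 = £4349.1.

£4349.1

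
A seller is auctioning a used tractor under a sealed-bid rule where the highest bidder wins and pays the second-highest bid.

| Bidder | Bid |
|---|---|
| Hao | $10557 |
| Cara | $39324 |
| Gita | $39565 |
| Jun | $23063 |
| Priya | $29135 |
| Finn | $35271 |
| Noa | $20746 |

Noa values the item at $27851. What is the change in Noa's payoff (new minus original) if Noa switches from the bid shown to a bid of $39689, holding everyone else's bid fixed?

The highest bid among the other bidders is $39565; Noa's bid doesn't change that.
Original bid $20746: Noa is not highest (top rival bid is $39565); payoff $0.
Alternative bid $39689: Noa is highest, pays the top rival bid $39565; payoff $27851 − $39565 = −$11714.
Change in payoff = −$11714 − ($0) = −$11714.

−$11714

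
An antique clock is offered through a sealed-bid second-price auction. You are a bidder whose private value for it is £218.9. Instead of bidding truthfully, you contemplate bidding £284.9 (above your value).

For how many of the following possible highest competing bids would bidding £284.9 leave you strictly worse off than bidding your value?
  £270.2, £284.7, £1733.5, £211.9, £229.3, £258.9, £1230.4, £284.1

5

The deviation hurts exactly when the highest competing bid lies strictly between £218.9 and £284.9 — overbidding then wins at a price above your value.
£270.2: inside the interval → strictly worse (loss £51.3).
£284.7: inside the interval → strictly worse (loss £65.8).
£1733.5: above both → same outcome either way.
£211.9: below both → same outcome either way.
£229.3: inside the interval → strictly worse (loss £10.4).
£258.9: inside the interval → strictly worse (loss £40).
£1230.4: above both → same outcome either way.
£284.1: inside the interval → strictly worse (loss £65.2).
Count: 5.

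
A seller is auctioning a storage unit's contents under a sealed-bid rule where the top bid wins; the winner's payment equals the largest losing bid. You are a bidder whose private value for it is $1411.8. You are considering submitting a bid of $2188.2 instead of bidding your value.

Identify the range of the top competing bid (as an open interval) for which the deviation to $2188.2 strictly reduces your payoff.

If the competing bid is below $1411.8, both bids win at the same price — no difference.
If it is above $2188.2, both bids lose — no difference.
If it lies strictly between $1411.8 and $2188.2, bidding your value loses (payoff 0) while bidding $2188.2 wins at a price above your value (payoff negative).
So the deviation strictly hurts on the open interval ($1411.8, $2188.2).
In a second-price auction your bid sets only whether you win, not what you pay, so bidding your true value is weakly dominant.

($1411.8, $2188.2)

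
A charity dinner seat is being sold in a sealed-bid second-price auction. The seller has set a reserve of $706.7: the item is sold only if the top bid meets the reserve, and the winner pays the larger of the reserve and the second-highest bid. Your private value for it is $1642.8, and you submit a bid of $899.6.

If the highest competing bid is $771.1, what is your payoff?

Your bid $899.6 is the highest and exceeds the reserve.
Price = max(second-highest bid, reserve) = max($771.1, $706.7) = $771.1.
Payoff = $1642.8 − $771.1 = $871.7.

$871.7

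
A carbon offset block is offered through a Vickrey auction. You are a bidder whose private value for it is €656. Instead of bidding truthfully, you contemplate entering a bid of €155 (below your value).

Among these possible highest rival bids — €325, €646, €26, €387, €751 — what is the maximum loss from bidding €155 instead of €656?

€331

€325: truthful gives €331, deviation gives €0 → loss €331.
€646: truthful gives €10, deviation gives €0 → loss €10.
€26: same outcome either way → loss €0.
€387: truthful gives €269, deviation gives €0 → loss €269.
€751: same outcome either way → loss €0.
Maximum loss: €331.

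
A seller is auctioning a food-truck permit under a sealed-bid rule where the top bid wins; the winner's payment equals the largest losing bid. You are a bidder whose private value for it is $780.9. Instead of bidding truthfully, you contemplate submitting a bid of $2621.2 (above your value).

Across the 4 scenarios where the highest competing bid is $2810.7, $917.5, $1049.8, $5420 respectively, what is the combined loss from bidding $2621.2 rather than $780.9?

The deviation costs you only when the competing bid falls strictly between $780.9 and $2621.2; elsewhere both bids give the same outcome.
$2810.7: outcomes coincide → loss $0.
$917.5: truthful payoff $0, deviation payoff −$136.6 → loss $136.6.
$1049.8: truthful payoff $0, deviation payoff −$268.9 → loss $268.9.
$5420: outcomes coincide → loss $0.
Total loss = $136.6 + $268.9 = $405.5.

$405.5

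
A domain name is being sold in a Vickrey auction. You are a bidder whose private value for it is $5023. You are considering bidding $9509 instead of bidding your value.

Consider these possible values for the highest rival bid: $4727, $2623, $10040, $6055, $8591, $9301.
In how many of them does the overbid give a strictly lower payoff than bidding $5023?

3

The deviation hurts exactly when the highest competing bid lies strictly between $5023 and $9509 — overbidding then wins at a price above your value.
$4727: below both → same outcome either way.
$2623: below both → same outcome either way.
$10040: above both → same outcome either way.
$6055: inside the interval → strictly worse (loss $1032).
$8591: inside the interval → strictly worse (loss $3568).
$9301: inside the interval → strictly worse (loss $4278).
Count: 3.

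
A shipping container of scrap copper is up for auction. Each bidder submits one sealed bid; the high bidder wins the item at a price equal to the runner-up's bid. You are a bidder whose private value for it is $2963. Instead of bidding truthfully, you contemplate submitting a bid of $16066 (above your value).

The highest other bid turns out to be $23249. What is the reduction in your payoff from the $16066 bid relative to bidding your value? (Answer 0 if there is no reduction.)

$0

Bidding your value $2963: you lose (since $2963 < $23249). Payoff $0.
Bidding $16066: you lose. Payoff $0.
Difference = $0 − $0 = $0; both bids lead to the same outcome because the competing bid is above both your value and your alternative bid.
In a second-price auction your bid sets only whether you win, not what you pay, so bidding your true value is weakly dominant.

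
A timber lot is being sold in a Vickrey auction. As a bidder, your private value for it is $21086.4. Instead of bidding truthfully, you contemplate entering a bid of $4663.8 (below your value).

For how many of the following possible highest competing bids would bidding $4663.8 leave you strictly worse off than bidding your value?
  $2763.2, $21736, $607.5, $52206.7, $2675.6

The deviation hurts exactly when the highest competing bid lies strictly between $4663.8 and $21086.4 — underbidding then forfeits a profitable win.
$2763.2: below both → same outcome either way.
$21736: above both → same outcome either way.
$607.5: below both → same outcome either way.
$52206.7: above both → same outcome either way.
$2675.6: below both → same outcome either way.
Count: 0.

0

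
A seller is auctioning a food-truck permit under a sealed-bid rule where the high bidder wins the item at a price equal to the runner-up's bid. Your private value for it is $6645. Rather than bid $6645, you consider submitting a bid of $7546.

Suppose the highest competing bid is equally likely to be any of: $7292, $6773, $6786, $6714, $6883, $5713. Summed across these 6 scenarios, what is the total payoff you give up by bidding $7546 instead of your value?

$1223

The deviation costs you only when the competing bid falls strictly between $6645 and $7546; elsewhere both bids give the same outcome.
$7292: truthful payoff $0, deviation payoff −$647 → loss $647.
$6773: truthful payoff $0, deviation payoff −$128 → loss $128.
$6786: truthful payoff $0, deviation payoff −$141 → loss $141.
$6714: truthful payoff $0, deviation payoff −$69 → loss $69.
$6883: truthful payoff $0, deviation payoff −$238 → loss $238.
$5713: outcomes coincide → loss $0.
Total loss = $647 + $128 + $141 + $69 + $238 = $1223.
In a second-price auction your bid sets only whether you win, not what you pay, so bidding your true value is weakly dominant.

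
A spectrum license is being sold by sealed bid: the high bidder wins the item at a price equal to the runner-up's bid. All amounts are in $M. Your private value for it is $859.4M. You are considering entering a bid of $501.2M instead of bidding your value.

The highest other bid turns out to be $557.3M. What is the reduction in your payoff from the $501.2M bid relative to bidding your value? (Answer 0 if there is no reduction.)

$302.1M

Bidding your value $859.4M: you win (since $859.4M > $557.3M) and pay $557.3M. Payoff $302.1M.
Bidding $501.2M: you lose. Payoff $0M.
The competing bid $557.3M lies between your shaded bid and your value, so underbidding forfeits an item you could have won at a profitable price.
Loss from deviating = $302.1M − ($0M) = $302.1M.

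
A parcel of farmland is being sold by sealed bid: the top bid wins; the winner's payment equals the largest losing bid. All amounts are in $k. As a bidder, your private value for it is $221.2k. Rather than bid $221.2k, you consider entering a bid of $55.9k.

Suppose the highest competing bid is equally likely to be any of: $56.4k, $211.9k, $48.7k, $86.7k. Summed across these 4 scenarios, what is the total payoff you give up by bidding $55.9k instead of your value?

$308.6k

The deviation costs you only when the competing bid falls strictly between $55.9k and $221.2k; elsewhere both bids give the same outcome.
$56.4k: truthful payoff $164.8k, deviation payoff $0k → loss $164.8k.
$211.9k: truthful payoff $9.3k, deviation payoff $0k → loss $9.3k.
$48.7k: outcomes coincide → loss $0k.
$86.7k: truthful payoff $134.5k, deviation payoff $0k → loss $134.5k.
Total loss = $164.8k + $9.3k + $134.5k = $308.6k.
Truthful bidding weakly dominates here: raising your bid can only win items priced above your value, and lowering it can only forfeit items priced below.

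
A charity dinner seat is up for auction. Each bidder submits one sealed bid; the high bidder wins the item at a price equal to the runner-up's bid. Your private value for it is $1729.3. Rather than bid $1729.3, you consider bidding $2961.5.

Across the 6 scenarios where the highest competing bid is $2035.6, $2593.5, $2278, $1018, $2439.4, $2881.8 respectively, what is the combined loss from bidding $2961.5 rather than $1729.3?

$3581.8

The deviation costs you only when the competing bid falls strictly between $1729.3 and $2961.5; elsewhere both bids give the same outcome.
$2035.6: truthful payoff $0, deviation payoff −$306.3 → loss $306.3.
$2593.5: truthful payoff $0, deviation payoff −$864.2 → loss $864.2.
$2278: truthful payoff $0, deviation payoff −$548.7 → loss $548.7.
$1018: outcomes coincide → loss $0.
$2439.4: truthful payoff $0, deviation payoff −$710.1 → loss $710.1.
$2881.8: truthful payoff $0, deviation payoff −$1152.5 → loss $1152.5.
Total loss = $306.3 + $864.2 + $548.7 + $710.1 + $1152.5 = $3581.8.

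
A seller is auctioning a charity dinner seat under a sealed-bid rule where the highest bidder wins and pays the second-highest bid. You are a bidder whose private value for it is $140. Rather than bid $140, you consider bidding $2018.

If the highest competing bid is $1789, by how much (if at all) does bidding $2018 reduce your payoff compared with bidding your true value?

Bidding your value $140: you lose (since $140 < $1789). Payoff $0.
Bidding $2018: you win and pay $1789. Payoff $140 − $1789 = −$1649.
The competing bid $1789 lies between your value and your inflated bid, so overbidding wins an item priced above your value.
Loss from deviating = $0 − (−$1649) = $1649.

$1649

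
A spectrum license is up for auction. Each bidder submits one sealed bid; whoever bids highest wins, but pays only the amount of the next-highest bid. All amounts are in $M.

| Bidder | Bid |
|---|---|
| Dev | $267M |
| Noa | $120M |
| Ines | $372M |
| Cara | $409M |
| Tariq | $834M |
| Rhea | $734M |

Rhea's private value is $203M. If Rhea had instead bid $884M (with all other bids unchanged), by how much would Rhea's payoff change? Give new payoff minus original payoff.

The highest bid among the other bidders is $834M; Rhea's bid doesn't change that.
Original bid $734M: Rhea is not highest (top rival bid is $834M); payoff $0M.
Alternative bid $884M: Rhea is highest, pays the top rival bid $834M; payoff $203M − $834M = −$631M.
Change in payoff = −$631M − ($0M) = −$631M.

−$631M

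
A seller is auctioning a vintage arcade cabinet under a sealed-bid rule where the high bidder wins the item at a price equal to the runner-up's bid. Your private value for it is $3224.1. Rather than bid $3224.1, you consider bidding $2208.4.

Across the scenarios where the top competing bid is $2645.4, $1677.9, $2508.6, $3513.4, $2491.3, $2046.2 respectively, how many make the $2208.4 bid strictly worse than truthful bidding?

3

The deviation hurts exactly when the highest competing bid lies strictly between $2208.4 and $3224.1 — underbidding then forfeits a profitable win.
$2645.4: inside the interval → strictly worse (loss $578.7).
$1677.9: below both → same outcome either way.
$2508.6: inside the interval → strictly worse (loss $715.5).
$3513.4: above both → same outcome either way.
$2491.3: inside the interval → strictly worse (loss $732.8).
$2046.2: below both → same outcome either way.
Count: 3.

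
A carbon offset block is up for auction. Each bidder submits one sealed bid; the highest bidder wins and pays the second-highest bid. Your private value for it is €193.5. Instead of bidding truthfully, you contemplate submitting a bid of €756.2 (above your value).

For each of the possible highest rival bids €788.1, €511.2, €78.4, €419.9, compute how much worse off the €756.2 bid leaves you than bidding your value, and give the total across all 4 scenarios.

The deviation costs you only when the competing bid falls strictly between €193.5 and €756.2; elsewhere both bids give the same outcome.
€788.1: outcomes coincide → loss €0.
€511.2: truthful payoff €0, deviation payoff −€317.7 → loss €317.7.
€78.4: outcomes coincide → loss €0.
€419.9: truthful payoff €0, deviation payoff −€226.4 → loss €226.4.
Total loss = €317.7 + €226.4 = €544.1.

€544.1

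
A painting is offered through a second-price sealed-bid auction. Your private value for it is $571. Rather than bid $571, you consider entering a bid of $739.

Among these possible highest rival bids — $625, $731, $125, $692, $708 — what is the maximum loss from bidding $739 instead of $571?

$160

$625: truthful gives $0, deviation gives −$54 → loss $54.
$731: truthful gives $0, deviation gives −$160 → loss $160.
$125: same outcome either way → loss $0.
$692: truthful gives $0, deviation gives −$121 → loss $121.
$708: truthful gives $0, deviation gives −$137 → loss $137.
Maximum loss: $160.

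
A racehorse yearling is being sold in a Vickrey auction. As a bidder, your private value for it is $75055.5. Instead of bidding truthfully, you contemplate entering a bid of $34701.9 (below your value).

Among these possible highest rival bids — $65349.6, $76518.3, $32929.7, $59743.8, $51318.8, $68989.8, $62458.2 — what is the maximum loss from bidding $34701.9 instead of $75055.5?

$23736.7

$65349.6: truthful gives $9705.9, deviation gives $0 → loss $9705.9.
$76518.3: same outcome either way → loss $0.
$32929.7: same outcome either way → loss $0.
$59743.8: truthful gives $15311.7, deviation gives $0 → loss $15311.7.
$51318.8: truthful gives $23736.7, deviation gives $0 → loss $23736.7.
$68989.8: truthful gives $6065.7, deviation gives $0 → loss $6065.7.
$62458.2: truthful gives $12597.3, deviation gives $0 → loss $12597.3.
Maximum loss: $23736.7.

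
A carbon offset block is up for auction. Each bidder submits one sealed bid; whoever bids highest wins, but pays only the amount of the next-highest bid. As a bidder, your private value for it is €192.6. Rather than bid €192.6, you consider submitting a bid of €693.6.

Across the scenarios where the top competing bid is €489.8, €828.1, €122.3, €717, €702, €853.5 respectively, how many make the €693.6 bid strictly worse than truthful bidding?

1

The deviation hurts exactly when the highest competing bid lies strictly between €192.6 and €693.6 — overbidding then wins at a price above your value.
€489.8: inside the interval → strictly worse (loss €297.2).
€828.1: above both → same outcome either way.
€122.3: below both → same outcome either way.
€717: above both → same outcome either way.
€702: above both → same outcome either way.
€853.5: above both → same outcome either way.
Count: 1.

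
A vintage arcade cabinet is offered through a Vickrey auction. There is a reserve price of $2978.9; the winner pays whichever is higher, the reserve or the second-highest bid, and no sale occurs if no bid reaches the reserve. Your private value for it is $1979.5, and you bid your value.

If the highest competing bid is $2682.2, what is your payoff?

Your bid $1979.5 is below the highest competing bid $2682.2, so you lose. Payoff $0.

$0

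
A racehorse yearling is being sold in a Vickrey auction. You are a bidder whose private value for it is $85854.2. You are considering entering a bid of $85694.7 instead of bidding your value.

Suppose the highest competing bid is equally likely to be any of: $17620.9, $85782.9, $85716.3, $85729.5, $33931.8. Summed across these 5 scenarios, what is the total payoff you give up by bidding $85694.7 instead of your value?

The deviation costs you only when the competing bid falls strictly between $85694.7 and $85854.2; elsewhere both bids give the same outcome.
$17620.9: outcomes coincide → loss $0.
$85782.9: truthful payoff $71.3, deviation payoff $0 → loss $71.3.
$85716.3: truthful payoff $137.9, deviation payoff $0 → loss $137.9.
$85729.5: truthful payoff $124.7, deviation payoff $0 → loss $124.7.
$33931.8: outcomes coincide → loss $0.
Total loss = $71.3 + $137.9 + $124.7 = $333.9.
In a second-price auction your bid sets only whether you win, not what you pay, so bidding your true value is weakly dominant.

$333.9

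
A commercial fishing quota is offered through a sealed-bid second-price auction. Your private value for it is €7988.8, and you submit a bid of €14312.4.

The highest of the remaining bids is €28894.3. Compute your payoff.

€0

Your bid €14312.4 is below the highest competing bid €28894.3, so you lose.
A losing bidder pays nothing and receives nothing: payoff = €0.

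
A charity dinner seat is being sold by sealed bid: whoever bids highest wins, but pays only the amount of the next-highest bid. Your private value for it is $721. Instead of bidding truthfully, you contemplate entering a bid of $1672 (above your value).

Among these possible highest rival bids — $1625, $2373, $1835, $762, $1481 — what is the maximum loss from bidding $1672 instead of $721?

$904

$1625: truthful gives $0, deviation gives −$904 → loss $904.
$2373: same outcome either way → loss $0.
$1835: same outcome either way → loss $0.
$762: truthful gives $0, deviation gives −$41 → loss $41.
$1481: truthful gives $0, deviation gives −$760 → loss $760.
Maximum loss: $904.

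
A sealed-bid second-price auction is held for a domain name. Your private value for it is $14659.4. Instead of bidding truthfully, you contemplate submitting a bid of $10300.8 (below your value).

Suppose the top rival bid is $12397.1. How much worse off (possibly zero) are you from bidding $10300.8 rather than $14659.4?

Bidding your value $14659.4: you win (since $14659.4 > $12397.1) and pay $12397.1. Payoff $2262.3.
Bidding $10300.8: you lose. Payoff $0.
The competing bid $12397.1 lies between your shaded bid and your value, so underbidding forfeits an item you could have won at a profitable price.
Loss from deviating = $2262.3 − ($0) = $2262.3.
Because the price is fixed by the runner-up's bid, deviating from your value can only change a good outcome into a bad one — never the reverse.

$2262.3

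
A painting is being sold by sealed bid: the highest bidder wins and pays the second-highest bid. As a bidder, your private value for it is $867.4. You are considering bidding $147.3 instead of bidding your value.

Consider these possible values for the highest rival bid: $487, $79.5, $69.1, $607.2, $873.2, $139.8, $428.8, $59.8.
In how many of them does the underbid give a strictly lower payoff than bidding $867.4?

3

The deviation hurts exactly when the highest competing bid lies strictly between $147.3 and $867.4 — underbidding then forfeits a profitable win.
$487: inside the interval → strictly worse (loss $380.4).
$79.5: below both → same outcome either way.
$69.1: below both → same outcome either way.
$607.2: inside the interval → strictly worse (loss $260.2).
$873.2: above both → same outcome either way.
$139.8: below both → same outcome either way.
$428.8: inside the interval → strictly worse (loss $438.6).
$59.8: below both → same outcome either way.
Count: 3.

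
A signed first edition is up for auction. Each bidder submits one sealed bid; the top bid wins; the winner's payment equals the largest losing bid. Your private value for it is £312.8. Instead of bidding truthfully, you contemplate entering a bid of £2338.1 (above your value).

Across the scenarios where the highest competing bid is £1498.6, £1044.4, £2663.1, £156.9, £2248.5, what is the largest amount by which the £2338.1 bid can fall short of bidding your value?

£1498.6: truthful gives £0, deviation gives −£1185.8 → loss £1185.8.
£1044.4: truthful gives £0, deviation gives −£731.6 → loss £731.6.
£2663.1: same outcome either way → loss £0.
£156.9: same outcome either way → loss £0.
£2248.5: truthful gives £0, deviation gives −£1935.7 → loss £1935.7.
Maximum loss: £1935.7.

£1935.7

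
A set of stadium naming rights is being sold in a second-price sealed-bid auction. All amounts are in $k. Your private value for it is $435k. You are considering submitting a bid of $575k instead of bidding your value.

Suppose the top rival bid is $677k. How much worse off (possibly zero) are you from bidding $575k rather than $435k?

Bidding your value $435k: you lose (since $435k < $677k). Payoff $0k.
Bidding $575k: you lose. Payoff $0k.
Difference = $0k − $0k = $0k; both bids lead to the same outcome because the competing bid is above both your value and your alternative bid.

$0k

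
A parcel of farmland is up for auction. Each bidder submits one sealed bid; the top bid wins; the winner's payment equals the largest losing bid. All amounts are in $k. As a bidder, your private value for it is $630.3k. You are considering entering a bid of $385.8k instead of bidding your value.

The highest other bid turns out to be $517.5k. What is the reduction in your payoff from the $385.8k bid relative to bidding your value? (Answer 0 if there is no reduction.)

$112.8k

Bidding your value $630.3k: you win (since $630.3k > $517.5k) and pay $517.5k. Payoff $112.8k.
Bidding $385.8k: you lose. Payoff $0k.
The competing bid $517.5k lies between your shaded bid and your value, so underbidding forfeits an item you could have won at a profitable price.
Loss from deviating = $112.8k − ($0k) = $112.8k.
Because the price is fixed by the runner-up's bid, deviating from your value can only change a good outcome into a bad one — never the reverse.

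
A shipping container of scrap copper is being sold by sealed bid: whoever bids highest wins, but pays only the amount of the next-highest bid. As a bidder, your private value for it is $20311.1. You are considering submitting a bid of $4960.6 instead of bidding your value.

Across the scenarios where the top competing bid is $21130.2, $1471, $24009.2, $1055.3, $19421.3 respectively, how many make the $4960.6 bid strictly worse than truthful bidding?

1

The deviation hurts exactly when the highest competing bid lies strictly between $4960.6 and $20311.1 — underbidding then forfeits a profitable win.
$21130.2: above both → same outcome either way.
$1471: below both → same outcome either way.
$24009.2: above both → same outcome either way.
$1055.3: below both → same outcome either way.
$19421.3: inside the interval → strictly worse (loss $889.8).
Count: 1.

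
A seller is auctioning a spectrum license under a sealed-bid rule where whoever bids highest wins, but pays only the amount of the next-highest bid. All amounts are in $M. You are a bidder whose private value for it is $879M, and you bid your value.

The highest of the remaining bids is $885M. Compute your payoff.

$0M

Your bid $879M is below the highest competing bid $885M, so you lose.
A losing bidder pays nothing and receives nothing: payoff = $0M.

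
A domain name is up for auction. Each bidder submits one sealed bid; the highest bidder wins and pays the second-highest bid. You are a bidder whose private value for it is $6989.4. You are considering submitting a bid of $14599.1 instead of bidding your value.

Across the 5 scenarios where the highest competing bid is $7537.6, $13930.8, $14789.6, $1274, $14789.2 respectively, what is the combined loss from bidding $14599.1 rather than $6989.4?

The deviation costs you only when the competing bid falls strictly between $6989.4 and $14599.1; elsewhere both bids give the same outcome.
$7537.6: truthful payoff $0, deviation payoff −$548.2 → loss $548.2.
$13930.8: truthful payoff $0, deviation payoff −$6941.4 → loss $6941.4.
$14789.6: outcomes coincide → loss $0.
$1274: outcomes coincide → loss $0.
$14789.2: outcomes coincide → loss $0.
Total loss = $548.2 + $6941.4 = $7489.6.

$7489.6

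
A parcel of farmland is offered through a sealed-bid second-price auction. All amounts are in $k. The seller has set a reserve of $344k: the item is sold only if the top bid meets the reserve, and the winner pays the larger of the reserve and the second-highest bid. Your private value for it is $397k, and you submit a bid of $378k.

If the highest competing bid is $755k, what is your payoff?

$0k

Your bid $378k is below the highest competing bid $755k, so you lose. Payoff $0k.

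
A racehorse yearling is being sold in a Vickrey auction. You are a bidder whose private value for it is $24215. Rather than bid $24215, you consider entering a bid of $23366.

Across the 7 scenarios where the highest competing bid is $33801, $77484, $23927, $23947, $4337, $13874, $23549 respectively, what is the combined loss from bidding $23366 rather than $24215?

The deviation costs you only when the competing bid falls strictly between $23366 and $24215; elsewhere both bids give the same outcome.
$33801: outcomes coincide → loss $0.
$77484: outcomes coincide → loss $0.
$23927: truthful payoff $288, deviation payoff $0 → loss $288.
$23947: truthful payoff $268, deviation payoff $0 → loss $268.
$4337: outcomes coincide → loss $0.
$13874: outcomes coincide → loss $0.
$23549: truthful payoff $666, deviation payoff $0 → loss $666.
Total loss = $288 + $268 + $666 = $1222.
Because the price is fixed by the runner-up's bid, deviating from your value can only change a good outcome into a bad one — never the reverse.

$1222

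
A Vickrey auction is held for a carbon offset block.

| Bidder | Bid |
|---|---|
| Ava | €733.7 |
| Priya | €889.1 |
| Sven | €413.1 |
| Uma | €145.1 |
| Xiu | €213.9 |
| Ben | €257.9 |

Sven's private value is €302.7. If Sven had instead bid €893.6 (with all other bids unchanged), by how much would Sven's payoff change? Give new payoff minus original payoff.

The highest bid among the other bidders is €889.1; Sven's bid doesn't change that.
Original bid €413.1: Sven is not highest (top rival bid is €889.1); payoff €0.
Alternative bid €893.6: Sven is highest, pays the top rival bid €889.1; payoff €302.7 − €889.1 = −€586.4.
Change in payoff = −€586.4 − (€0) = −€586.4.

−€586.4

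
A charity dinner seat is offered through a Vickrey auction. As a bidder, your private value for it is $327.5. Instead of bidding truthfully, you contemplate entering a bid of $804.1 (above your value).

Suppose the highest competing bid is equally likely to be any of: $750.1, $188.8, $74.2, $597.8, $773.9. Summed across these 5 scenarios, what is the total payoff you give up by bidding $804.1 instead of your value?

The deviation costs you only when the competing bid falls strictly between $327.5 and $804.1; elsewhere both bids give the same outcome.
$750.1: truthful payoff $0, deviation payoff −$422.6 → loss $422.6.
$188.8: outcomes coincide → loss $0.
$74.2: outcomes coincide → loss $0.
$597.8: truthful payoff $0, deviation payoff −$270.3 → loss $270.3.
$773.9: truthful payoff $0, deviation payoff −$446.4 → loss $446.4.
Total loss = $422.6 + $270.3 + $446.4 = $1139.3.
In a second-price auction your bid sets only whether you win, not what you pay, so bidding your true value is weakly dominant.

$1139.3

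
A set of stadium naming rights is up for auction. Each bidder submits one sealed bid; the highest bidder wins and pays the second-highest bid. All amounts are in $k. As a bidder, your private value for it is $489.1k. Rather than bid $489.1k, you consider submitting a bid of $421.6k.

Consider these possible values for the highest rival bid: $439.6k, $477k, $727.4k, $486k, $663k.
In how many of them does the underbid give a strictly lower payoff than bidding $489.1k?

The deviation hurts exactly when the highest competing bid lies strictly between $421.6k and $489.1k — underbidding then forfeits a profitable win.
$439.6k: inside the interval → strictly worse (loss $49.5k).
$477k: inside the interval → strictly worse (loss $12.1k).
$727.4k: above both → same outcome either way.
$486k: inside the interval → strictly worse (loss $3.1k).
$663k: above both → same outcome either way.
Count: 3.

3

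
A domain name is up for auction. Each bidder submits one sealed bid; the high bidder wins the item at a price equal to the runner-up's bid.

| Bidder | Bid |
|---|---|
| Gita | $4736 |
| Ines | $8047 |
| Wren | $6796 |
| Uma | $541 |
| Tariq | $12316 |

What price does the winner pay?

Highest bid: Tariq at $12316, so Tariq wins.
Second-highest bid: Ines at $8047 — that is the price the winner pays.

$8047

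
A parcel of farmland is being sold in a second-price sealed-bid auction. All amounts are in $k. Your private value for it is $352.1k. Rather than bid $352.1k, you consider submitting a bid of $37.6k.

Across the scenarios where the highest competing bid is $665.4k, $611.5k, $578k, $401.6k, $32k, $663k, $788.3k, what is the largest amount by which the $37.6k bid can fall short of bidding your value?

$665.4k: same outcome either way → loss $0k.
$611.5k: same outcome either way → loss $0k.
$578k: same outcome either way → loss $0k.
$401.6k: same outcome either way → loss $0k.
$32k: same outcome either way → loss $0k.
$663k: same outcome either way → loss $0k.
$788.3k: same outcome either way → loss $0k.
Maximum loss: $0k.

$0k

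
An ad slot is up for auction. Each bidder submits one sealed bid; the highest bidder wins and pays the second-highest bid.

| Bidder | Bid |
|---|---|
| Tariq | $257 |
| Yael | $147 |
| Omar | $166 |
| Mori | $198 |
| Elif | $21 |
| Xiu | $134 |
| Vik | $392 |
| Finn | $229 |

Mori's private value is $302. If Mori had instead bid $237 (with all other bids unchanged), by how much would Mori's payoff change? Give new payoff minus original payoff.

The highest bid among the other bidders is $392; Mori's bid doesn't change that.
Original bid $198: Mori is not highest (top rival bid is $392); payoff $0.
Alternative bid $237: Mori is not highest (top rival bid is $392); payoff $0.
Change in payoff = $0 − ($0) = $0.

$0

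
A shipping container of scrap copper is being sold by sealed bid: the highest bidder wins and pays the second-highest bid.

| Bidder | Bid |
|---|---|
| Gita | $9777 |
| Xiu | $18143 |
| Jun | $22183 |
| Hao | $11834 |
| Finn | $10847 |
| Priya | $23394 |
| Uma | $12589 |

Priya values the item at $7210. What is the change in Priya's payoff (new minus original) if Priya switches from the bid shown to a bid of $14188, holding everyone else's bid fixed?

The highest bid among the other bidders is $22183; Priya's bid doesn't change that.
Original bid $23394: Priya is highest, pays the top rival bid $22183; payoff $7210 − $22183 = −$14973.
Alternative bid $14188: Priya is not highest (top rival bid is $22183); payoff $0.
Change in payoff = $0 − (−$14973) = $14973.

$14973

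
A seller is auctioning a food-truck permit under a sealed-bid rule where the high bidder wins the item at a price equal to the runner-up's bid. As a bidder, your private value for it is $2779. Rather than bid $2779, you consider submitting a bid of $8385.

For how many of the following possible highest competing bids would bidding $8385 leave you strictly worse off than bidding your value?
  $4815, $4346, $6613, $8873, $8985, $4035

4

The deviation hurts exactly when the highest competing bid lies strictly between $2779 and $8385 — overbidding then wins at a price above your value.
$4815: inside the interval → strictly worse (loss $2036).
$4346: inside the interval → strictly worse (loss $1567).
$6613: inside the interval → strictly worse (loss $3834).
$8873: above both → same outcome either way.
$8985: above both → same outcome either way.
$4035: inside the interval → strictly worse (loss $1256).
Count: 4.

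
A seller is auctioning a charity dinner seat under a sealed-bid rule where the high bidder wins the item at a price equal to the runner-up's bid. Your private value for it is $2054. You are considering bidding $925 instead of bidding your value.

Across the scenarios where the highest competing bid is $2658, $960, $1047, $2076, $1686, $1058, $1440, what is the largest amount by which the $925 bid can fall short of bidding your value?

$1094

$2658: same outcome either way → loss $0.
$960: truthful gives $1094, deviation gives $0 → loss $1094.
$1047: truthful gives $1007, deviation gives $0 → loss $1007.
$2076: same outcome either way → loss $0.
$1686: truthful gives $368, deviation gives $0 → loss $368.
$1058: truthful gives $996, deviation gives $0 → loss $996.
$1440: truthful gives $614, deviation gives $0 → loss $614.
Maximum loss: $1094.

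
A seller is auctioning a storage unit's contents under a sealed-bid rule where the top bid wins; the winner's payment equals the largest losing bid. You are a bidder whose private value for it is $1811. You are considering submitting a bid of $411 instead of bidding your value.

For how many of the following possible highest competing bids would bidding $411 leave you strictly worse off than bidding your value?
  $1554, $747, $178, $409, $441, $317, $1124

The deviation hurts exactly when the highest competing bid lies strictly between $411 and $1811 — underbidding then forfeits a profitable win.
$1554: inside the interval → strictly worse (loss $257).
$747: inside the interval → strictly worse (loss $1064).
$178: below both → same outcome either way.
$409: below both → same outcome either way.
$441: inside the interval → strictly worse (loss $1370).
$317: below both → same outcome either way.
$1124: inside the interval → strictly worse (loss $687).
Count: 4.

4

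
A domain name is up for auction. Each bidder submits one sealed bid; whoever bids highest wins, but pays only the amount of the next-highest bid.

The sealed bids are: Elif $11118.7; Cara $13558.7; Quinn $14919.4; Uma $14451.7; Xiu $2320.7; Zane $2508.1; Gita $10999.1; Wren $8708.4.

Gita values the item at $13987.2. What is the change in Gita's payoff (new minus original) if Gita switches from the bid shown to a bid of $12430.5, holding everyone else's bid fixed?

$0

The highest bid among the other bidders is $14919.4; Gita's bid doesn't change that.
Original bid $10999.1: Gita is not highest (top rival bid is $14919.4); payoff $0.
Alternative bid $12430.5: Gita is not highest (top rival bid is $14919.4); payoff $0.
Change in payoff = $0 − ($0) = $0.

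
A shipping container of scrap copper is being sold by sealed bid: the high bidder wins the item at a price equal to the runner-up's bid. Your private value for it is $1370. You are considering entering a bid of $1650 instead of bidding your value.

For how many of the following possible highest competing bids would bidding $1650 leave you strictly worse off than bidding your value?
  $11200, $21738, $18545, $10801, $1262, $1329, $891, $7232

0

The deviation hurts exactly when the highest competing bid lies strictly between $1370 and $1650 — overbidding then wins at a price above your value.
$11200: above both → same outcome either way.
$21738: above both → same outcome either way.
$18545: above both → same outcome either way.
$10801: above both → same outcome either way.
$1262: below both → same outcome either way.
$1329: below both → same outcome either way.
$891: below both → same outcome either way.
$7232: above both → same outcome either way.
Count: 0.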